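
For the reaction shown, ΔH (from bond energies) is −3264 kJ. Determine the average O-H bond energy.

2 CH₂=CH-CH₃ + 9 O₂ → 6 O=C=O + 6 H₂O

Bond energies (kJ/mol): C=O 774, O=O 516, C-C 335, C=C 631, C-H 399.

D(O-H) ≈ 445 kJ/mol

Let D be the O-H bond energy.
Σ(broken) = 2×335 + 12×399 + 2×631 + 9×516 = 11364
Σ(formed) = 12×774 + 12×D = 9288 + 12D
ΔH = Σ(broken) − Σ(formed) = (11364) − (9288 + 12D) = +2076 − 12D
Setting this equal to −3264 kJ gives 12D = 5340, so D = 445 kJ/mol.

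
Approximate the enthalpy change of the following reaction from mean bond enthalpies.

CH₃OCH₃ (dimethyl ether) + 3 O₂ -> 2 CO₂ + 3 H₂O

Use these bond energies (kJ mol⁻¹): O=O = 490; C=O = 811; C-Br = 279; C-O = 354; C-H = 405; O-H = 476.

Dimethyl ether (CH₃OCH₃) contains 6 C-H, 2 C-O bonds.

Bonds broken (reactants):
  C-H: 6 × 405 = 2430
  C-O: 2 × 354 = 708
  O=O: 3 × 490 = 1470
  Σ(broken) = 4608 kJ
Bonds formed (products):
  C=O: 4 × 811 = 3244
  O-H: 6 × 476 = 2856
  Σ(formed) = 6100 kJ
ΔH = Σ(broken) − Σ(formed) = 4608 − 6100 = −1492 kJ

ΔH ≈ −1492 kJ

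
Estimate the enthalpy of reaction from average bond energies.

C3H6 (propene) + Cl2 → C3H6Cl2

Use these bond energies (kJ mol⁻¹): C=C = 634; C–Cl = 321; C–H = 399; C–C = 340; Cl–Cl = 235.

ΔH ≈ −113 kJ

Bonds broken (reactants):
  C–C: 1 × 340 = 340
  C–H: 6 × 399 = 2394
  C=C: 1 × 634 = 634
  Cl–Cl: 1 × 235 = 235
  Σ(broken) = 3603 kJ
Bonds formed (products):
  C–C: 2 × 340 = 680
  C–Cl: 2 × 321 = 642
  C–H: 6 × 399 = 2394
  Σ(formed) = 3716 kJ
ΔH = Σ(broken) − Σ(formed) = 3603 − 3716 = −113 kJ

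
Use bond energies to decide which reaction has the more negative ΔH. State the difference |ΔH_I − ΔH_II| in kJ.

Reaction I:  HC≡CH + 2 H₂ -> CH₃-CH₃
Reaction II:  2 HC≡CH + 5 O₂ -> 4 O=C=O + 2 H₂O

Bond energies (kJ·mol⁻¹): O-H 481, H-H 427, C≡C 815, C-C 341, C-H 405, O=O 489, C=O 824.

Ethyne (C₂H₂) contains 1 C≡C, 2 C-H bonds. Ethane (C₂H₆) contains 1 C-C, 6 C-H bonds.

Reaction I:
  Bonds broken (reactants):
    C≡C: 1 × 815 = 815
    C-H: 2 × 405 = 810
    H-H: 2 × 427 = 854
    Σ(broken) = 2479 kJ
  Bonds formed (products):
    C-C: 1 × 341 = 341
    C-H: 6 × 405 = 2430
    Σ(formed) = 2771 kJ
  ΔH_I = 2479 − 2771 = −292 kJ
Reaction II:
  Bonds broken (reactants):
    C≡C: 2 × 815 = 1630
    C-H: 4 × 405 = 1620
    O=O: 5 × 489 = 2445
    Σ(broken) = 5695 kJ
  Bonds formed (products):
    C=O: 8 × 824 = 6592
    O-H: 4 × 481 = 1924
    Σ(formed) = 8516 kJ
  ΔH_II = 5695 − 8516 = −2821 kJ
ΔH_I − ΔH_II = +2529 kJ, so reaction II has the more negative ΔH; |ΔH_I − ΔH_II| = 2529 kJ.

Reaction II, by 2529 kJ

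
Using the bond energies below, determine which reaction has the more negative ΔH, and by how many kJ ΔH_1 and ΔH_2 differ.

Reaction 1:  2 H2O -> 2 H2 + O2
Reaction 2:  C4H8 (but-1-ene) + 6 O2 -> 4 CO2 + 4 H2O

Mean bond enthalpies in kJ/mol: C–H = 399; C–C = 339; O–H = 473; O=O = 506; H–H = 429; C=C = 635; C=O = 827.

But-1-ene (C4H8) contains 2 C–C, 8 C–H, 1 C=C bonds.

Reaction 1:
  Bonds broken (reactants):
    O–H: 4 × 473 = 1892
    Σ(broken) = 1892 kJ
  Bonds formed (products):
    H–H: 2 × 429 = 858
    O=O: 1 × 506 = 506
    Σ(formed) = 1364 kJ
  ΔH_1 = 1892 − 1364 = +528 kJ
Reaction 2:
  Bonds broken (reactants):
    C–C: 2 × 339 = 678
    C–H: 8 × 399 = 3192
    C=C: 1 × 635 = 635
    O=O: 6 × 506 = 3036
    Σ(broken) = 7541 kJ
  Bonds formed (products):
    C=O: 8 × 827 = 6616
    O–H: 8 × 473 = 3784
    Σ(formed) = 10400 kJ
  ΔH_2 = 7541 − 10400 = −2859 kJ
ΔH_1 − ΔH_2 = +3387 kJ, so reaction 2 has the more negative ΔH; |ΔH_1 − ΔH_2| = 3387 kJ.

Reaction 2, by 3387 kJ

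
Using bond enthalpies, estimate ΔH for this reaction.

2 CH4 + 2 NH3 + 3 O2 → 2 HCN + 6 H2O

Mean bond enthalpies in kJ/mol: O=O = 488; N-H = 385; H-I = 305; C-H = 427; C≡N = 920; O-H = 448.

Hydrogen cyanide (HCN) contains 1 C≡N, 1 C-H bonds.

Bonds broken (reactants):
  C-H: 8 × 427 = 3416
  N-H: 6 × 385 = 2310
  O=O: 3 × 488 = 1464
  Σ(broken) = 7190 kJ
Bonds formed (products):
  C≡N: 2 × 920 = 1840
  C-H: 2 × 427 = 854
  O-H: 12 × 448 = 5376
  Σ(formed) = 8070 kJ
ΔH = Σ(broken) − Σ(formed) = 7190 − 8070 = −880 kJ

ΔH ≈ −880 kJ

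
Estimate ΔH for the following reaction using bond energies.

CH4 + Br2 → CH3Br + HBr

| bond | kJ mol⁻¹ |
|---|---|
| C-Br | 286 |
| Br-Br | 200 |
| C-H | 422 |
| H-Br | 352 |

Bonds broken (reactants):
  Br-Br: 1 × 200 = 200
  C-H: 4 × 422 = 1688
  Σ(broken) = 1888 kJ
Bonds formed (products):
  C-Br: 1 × 286 = 286
  C-H: 3 × 422 = 1266
  H-Br: 1 × 352 = 352
  Σ(formed) = 1904 kJ
ΔH = Σ(broken) − Σ(formed) = 1888 − 1904 = −16 kJ

ΔH ≈ −16 kJ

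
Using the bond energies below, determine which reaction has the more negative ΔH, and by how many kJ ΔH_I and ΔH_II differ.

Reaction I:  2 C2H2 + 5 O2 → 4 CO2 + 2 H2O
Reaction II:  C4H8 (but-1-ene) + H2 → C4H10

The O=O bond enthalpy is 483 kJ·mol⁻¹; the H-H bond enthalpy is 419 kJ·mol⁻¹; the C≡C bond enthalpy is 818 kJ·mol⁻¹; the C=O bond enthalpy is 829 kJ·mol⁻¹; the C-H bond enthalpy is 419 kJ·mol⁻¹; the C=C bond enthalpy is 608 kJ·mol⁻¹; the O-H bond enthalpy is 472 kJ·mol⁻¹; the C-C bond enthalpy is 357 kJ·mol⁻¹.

Reaction I:
  Bonds broken (reactants):
    C≡C: 2 × 818 = 1636
    C-H: 4 × 419 = 1676
    O=O: 5 × 483 = 2415
    Σ(broken) = 5727 kJ
  Bonds formed (products):
    C=O: 8 × 829 = 6632
    O-H: 4 × 472 = 1888
    Σ(formed) = 8520 kJ
  ΔH_I = 5727 − 8520 = −2793 kJ
Reaction II:
  Bonds broken (reactants):
    C-C: 2 × 357 = 714
    C-H: 8 × 419 = 3352
    C=C: 1 × 608 = 608
    H-H: 1 × 419 = 419
    Σ(broken) = 5093 kJ
  Bonds formed (products):
    C-C: 3 × 357 = 1071
    C-H: 10 × 419 = 4190
    Σ(formed) = 5261 kJ
  ΔH_II = 5093 − 5261 = −168 kJ
ΔH_I − ΔH_II = −2625 kJ, so reaction I has the more negative ΔH; |ΔH_I − ΔH_II| = 2625 kJ.

Reaction I, by 2625 kJ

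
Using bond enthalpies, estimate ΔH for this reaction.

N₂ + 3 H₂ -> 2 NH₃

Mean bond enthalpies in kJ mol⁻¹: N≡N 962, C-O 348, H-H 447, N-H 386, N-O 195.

Bonds broken (reactants):
  H-H: 3 × 447 = 1341
  N≡N: 1 × 962 = 962
  Σ(broken) = 2303 kJ
Bonds formed (products):
  N-H: 6 × 386 = 2316
  Σ(formed) = 2316 kJ
ΔH = Σ(broken) − Σ(formed) = 2303 − 2316 = −13 kJ

ΔH ≈ −13 kJ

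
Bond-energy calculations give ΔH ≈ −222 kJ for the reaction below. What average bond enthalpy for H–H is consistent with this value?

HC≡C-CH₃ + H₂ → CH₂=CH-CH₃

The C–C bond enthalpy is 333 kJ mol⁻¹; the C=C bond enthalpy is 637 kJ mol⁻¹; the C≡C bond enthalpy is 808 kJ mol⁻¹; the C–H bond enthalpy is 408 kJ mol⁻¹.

Let D be the H–H bond energy.
Σ(broken) = 1×808 + 1×333 + 4×408 + 1×D = 2773 + D
Σ(formed) = 1×333 + 6×408 + 1×637 = 3418
ΔH = Σ(broken) − Σ(formed) = (2773 + D) − (3418) = −645 + D
Setting this equal to −222 kJ gives D = 423 kJ/mol.

D(H–H) ≈ 423 kJ/mol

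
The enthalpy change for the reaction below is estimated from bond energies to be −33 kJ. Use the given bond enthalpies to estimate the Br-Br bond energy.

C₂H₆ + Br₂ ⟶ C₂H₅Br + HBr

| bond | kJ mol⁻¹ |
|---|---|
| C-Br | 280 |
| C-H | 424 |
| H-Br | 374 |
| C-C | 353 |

D(Br-Br) ≈ 197 kJ/mol

Let D be the Br-Br bond energy.
Σ(broken) = 1×D + 1×353 + 6×424 = 2897 + D
Σ(formed) = 1×280 + 1×353 + 5×424 + 1×374 = 3127
ΔH = Σ(broken) − Σ(formed) = (2897 + D) − (3127) = −230 + D
Setting this equal to −33 kJ gives D = 197 kJ/mol.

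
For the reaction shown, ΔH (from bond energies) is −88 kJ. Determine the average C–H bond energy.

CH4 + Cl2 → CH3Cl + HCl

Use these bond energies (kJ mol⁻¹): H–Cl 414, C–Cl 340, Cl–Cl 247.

Let D be the C–H bond energy.
Σ(broken) = 4×D + 1×247 = 247 + 4D
Σ(formed) = 1×340 + 3×D + 1×414 = 754 + 3D
ΔH = Σ(broken) − Σ(formed) = (247 + 4D) − (754 + 3D) = −507 + D
Setting this equal to −88 kJ gives D = 419 kJ/mol.

D(C–H) ≈ 419 kJ/mol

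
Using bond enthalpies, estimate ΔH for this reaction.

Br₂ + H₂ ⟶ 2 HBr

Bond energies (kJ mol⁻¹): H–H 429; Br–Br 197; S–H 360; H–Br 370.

ΔH ≈ −114 kJ

Bonds broken (reactants):
  Br–Br: 1 × 197 = 197
  H–H: 1 × 429 = 429
  Σ(broken) = 626 kJ
Bonds formed (products):
  H–Br: 2 × 370 = 740
  Σ(formed) = 740 kJ
ΔH = Σ(broken) − Σ(formed) = 626 − 740 = −114 kJ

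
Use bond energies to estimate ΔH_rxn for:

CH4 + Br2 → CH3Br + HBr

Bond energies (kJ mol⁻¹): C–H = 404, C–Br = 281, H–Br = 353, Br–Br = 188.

ΔH ≈ −42 kJ

Bonds broken (reactants):
  Br–Br: 1 × 188 = 188
  C–H: 4 × 404 = 1616
  Σ(broken) = 1804 kJ
Bonds formed (products):
  C–Br: 1 × 281 = 281
  C–H: 3 × 404 = 1212
  H–Br: 1 × 353 = 353
  Σ(formed) = 1846 kJ
ΔH = Σ(broken) − Σ(formed) = 1804 − 1846 = −42 kJ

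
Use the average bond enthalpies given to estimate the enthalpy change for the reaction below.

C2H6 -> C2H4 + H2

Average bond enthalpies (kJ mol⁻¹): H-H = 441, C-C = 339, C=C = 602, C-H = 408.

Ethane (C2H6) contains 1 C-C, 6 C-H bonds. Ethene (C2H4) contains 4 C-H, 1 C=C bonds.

ΔH ≈ +112 kJ

Bonds broken (reactants):
  C-C: 1 × 339 = 339
  C-H: 6 × 408 = 2448
  Σ(broken) = 2787 kJ
Bonds formed (products):
  C-H: 4 × 408 = 1632
  C=C: 1 × 602 = 602
  H-H: 1 × 441 = 441
  Σ(formed) = 2675 kJ
ΔH = Σ(broken) − Σ(formed) = 2787 − 2675 = +112 kJ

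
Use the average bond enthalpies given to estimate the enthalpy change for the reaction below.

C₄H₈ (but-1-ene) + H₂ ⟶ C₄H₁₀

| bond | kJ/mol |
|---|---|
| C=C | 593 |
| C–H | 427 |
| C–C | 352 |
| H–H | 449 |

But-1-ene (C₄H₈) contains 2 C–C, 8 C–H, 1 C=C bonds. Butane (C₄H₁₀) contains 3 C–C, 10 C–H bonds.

Bonds broken (reactants):
  C–C: 2 × 352 = 704
  C–H: 8 × 427 = 3416
  C=C: 1 × 593 = 593
  H–H: 1 × 449 = 449
  Σ(broken) = 5162 kJ
Bonds formed (products):
  C–C: 3 × 352 = 1056
  C–H: 10 × 427 = 4270
  Σ(formed) = 5326 kJ
ΔH = Σ(broken) − Σ(formed) = 5162 − 5326 = −164 kJ

ΔH ≈ −164 kJ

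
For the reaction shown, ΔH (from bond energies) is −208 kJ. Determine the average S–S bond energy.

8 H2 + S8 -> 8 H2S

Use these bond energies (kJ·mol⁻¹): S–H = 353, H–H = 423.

D(S–S) ≈ 257 kJ/mol

Let D be the S–S bond energy.
Σ(broken) = 8×423 + 8×D = 3384 + 8D
Σ(formed) = 16×353 = 5648
ΔH = Σ(broken) − Σ(formed) = (3384 + 8D) − (5648) = −2264 + 8D
Setting this equal to −208 kJ gives 8D = 2056, so D = 257 kJ/mol.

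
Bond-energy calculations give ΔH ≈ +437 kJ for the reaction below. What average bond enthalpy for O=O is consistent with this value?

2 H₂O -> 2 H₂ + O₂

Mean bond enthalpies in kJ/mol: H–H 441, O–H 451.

D(O=O) ≈ 485 kJ/mol

Let D be the O=O bond energy.
Σ(broken) = 4×451 = 1804
Σ(formed) = 2×441 + 1×D = 882 + D
ΔH = Σ(broken) − Σ(formed) = (1804) − (882 + D) = +922 − D
Setting this equal to +437 kJ gives D = 485 kJ/mol.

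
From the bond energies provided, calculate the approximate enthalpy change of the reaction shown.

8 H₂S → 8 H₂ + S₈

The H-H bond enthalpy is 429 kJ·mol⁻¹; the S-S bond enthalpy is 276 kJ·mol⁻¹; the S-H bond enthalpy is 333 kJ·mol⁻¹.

ΔH ≈ −312 kJ

Bonds broken (reactants):
  S-H: 16 × 333 = 5328
  Σ(broken) = 5328 kJ
Bonds formed (products):
  H-H: 8 × 429 = 3432
  S-S: 8 × 276 = 2208
  Σ(formed) = 5640 kJ
ΔH = Σ(broken) − Σ(formed) = 5328 − 5640 = −312 kJ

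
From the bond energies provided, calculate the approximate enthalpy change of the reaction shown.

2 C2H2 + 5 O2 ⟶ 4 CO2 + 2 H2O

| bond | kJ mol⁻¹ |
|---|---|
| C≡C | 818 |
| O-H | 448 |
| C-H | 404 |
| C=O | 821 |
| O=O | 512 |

Bonds broken (reactants):
  C≡C: 2 × 818 = 1636
  C-H: 4 × 404 = 1616
  O=O: 5 × 512 = 2560
  Σ(broken) = 5812 kJ
Bonds formed (products):
  C=O: 8 × 821 = 6568
  O-H: 4 × 448 = 1792
  Σ(formed) = 8360 kJ
ΔH = Σ(broken) − Σ(formed) = 5812 − 8360 = −2548 kJ

ΔH ≈ −2548 kJ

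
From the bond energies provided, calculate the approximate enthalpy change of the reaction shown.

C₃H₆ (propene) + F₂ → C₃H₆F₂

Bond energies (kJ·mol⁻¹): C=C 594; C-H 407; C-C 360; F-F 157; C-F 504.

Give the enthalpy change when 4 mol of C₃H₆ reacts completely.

ΔH = −2468 kJ

Bonds broken (reactants):
  C-C: 1 × 360 = 360
  C-H: 6 × 407 = 2442
  C=C: 1 × 594 = 594
  F-F: 1 × 157 = 157
  Σ(broken) = 3553 kJ
Bonds formed (products):
  C-C: 2 × 360 = 720
  C-F: 2 × 504 = 1008
  C-H: 6 × 407 = 2442
  Σ(formed) = 4170 kJ
ΔH = Σ(broken) − Σ(formed) = 3553 − 4170 = −617 kJ
For 4× the reaction as written: 4 × (−617) = −2468 kJ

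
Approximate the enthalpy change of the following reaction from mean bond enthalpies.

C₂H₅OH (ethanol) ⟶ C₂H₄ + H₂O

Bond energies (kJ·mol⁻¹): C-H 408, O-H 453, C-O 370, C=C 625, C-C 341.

ΔH ≈ +41 kJ

Bonds broken (reactants):
  C-C: 1 × 341 = 341
  C-H: 5 × 408 = 2040
  C-O: 1 × 370 = 370
  O-H: 1 × 453 = 453
  Σ(broken) = 3204 kJ
Bonds formed (products):
  C-H: 4 × 408 = 1632
  C=C: 1 × 625 = 625
  O-H: 2 × 453 = 906
  Σ(formed) = 3163 kJ
ΔH = Σ(broken) − Σ(formed) = 3204 − 3163 = +41 kJ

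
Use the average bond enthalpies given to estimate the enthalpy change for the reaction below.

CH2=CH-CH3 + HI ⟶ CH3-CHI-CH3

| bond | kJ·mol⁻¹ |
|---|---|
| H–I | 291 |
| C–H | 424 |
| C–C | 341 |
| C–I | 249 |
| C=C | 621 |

ΔH ≈ −102 kJ

Bonds broken (reactants):
  C–C: 1 × 341 = 341
  C–H: 6 × 424 = 2544
  C=C: 1 × 621 = 621
  H–I: 1 × 291 = 291
  Σ(broken) = 3797 kJ
Bonds formed (products):
  C–C: 2 × 341 = 682
  C–H: 7 × 424 = 2968
  C–I: 1 × 249 = 249
  Σ(formed) = 3899 kJ
ΔH = Σ(broken) − Σ(formed) = 3797 − 3899 = −102 kJ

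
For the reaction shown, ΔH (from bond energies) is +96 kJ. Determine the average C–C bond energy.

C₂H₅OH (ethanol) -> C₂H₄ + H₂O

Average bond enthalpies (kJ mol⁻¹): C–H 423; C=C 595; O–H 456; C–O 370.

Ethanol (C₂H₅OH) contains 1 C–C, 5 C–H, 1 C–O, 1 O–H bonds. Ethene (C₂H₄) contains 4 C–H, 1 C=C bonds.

D(C–C) ≈ 354 kJ/mol

Let D be the C–C bond energy.
Σ(broken) = 1×D + 5×423 + 1×370 + 1×456 = 2941 + D
Σ(formed) = 4×423 + 1×595 + 2×456 = 3199
ΔH = Σ(broken) − Σ(formed) = (2941 + D) − (3199) = −258 + D
Setting this equal to +96 kJ gives D = 354 kJ/mol.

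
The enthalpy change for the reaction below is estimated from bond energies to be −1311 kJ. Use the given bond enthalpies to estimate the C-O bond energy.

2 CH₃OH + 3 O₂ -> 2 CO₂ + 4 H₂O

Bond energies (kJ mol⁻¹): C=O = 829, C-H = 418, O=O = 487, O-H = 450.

D(C-O) ≈ 368 kJ/mol

Let D be the C-O bond energy.
Σ(broken) = 6×418 + 2×D + 2×450 + 3×487 = 4869 + 2D
Σ(formed) = 4×829 + 8×450 = 6916
ΔH = Σ(broken) − Σ(formed) = (4869 + 2D) − (6916) = −2047 + 2D
Setting this equal to −1311 kJ gives 2D = 736, so D = 368 kJ/mol.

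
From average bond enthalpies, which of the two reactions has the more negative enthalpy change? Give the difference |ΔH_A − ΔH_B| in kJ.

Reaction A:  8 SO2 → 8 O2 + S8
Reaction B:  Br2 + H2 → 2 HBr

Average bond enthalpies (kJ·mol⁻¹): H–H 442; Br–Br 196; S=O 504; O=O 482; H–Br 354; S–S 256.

Reaction A:
  Bonds broken (reactants):
    S=O: 16 × 504 = 8064
    Σ(broken) = 8064 kJ
  Bonds formed (products):
    O=O: 8 × 482 = 3856
    S–S: 8 × 256 = 2048
    Σ(formed) = 5904 kJ
  ΔH_A = 8064 − 5904 = +2160 kJ
Reaction B:
  Bonds broken (reactants):
    Br–Br: 1 × 196 = 196
    H–H: 1 × 442 = 442
    Σ(broken) = 638 kJ
  Bonds formed (products):
    H–Br: 2 × 354 = 708
    Σ(formed) = 708 kJ
  ΔH_B = 638 − 708 = −70 kJ
ΔH_A − ΔH_B = +2230 kJ, so reaction B has the more negative ΔH; |ΔH_A − ΔH_B| = 2230 kJ.

Reaction B, by 2230 kJ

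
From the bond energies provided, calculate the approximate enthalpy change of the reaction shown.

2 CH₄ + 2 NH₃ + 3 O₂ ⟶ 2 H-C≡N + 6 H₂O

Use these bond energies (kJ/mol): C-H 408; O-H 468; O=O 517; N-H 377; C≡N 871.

ΔH ≈ −1097 kJ

Bonds broken (reactants):
  C-H: 8 × 408 = 3264
  N-H: 6 × 377 = 2262
  O=O: 3 × 517 = 1551
  Σ(broken) = 7077 kJ
Bonds formed (products):
  C≡N: 2 × 871 = 1742
  C-H: 2 × 408 = 816
  O-H: 12 × 468 = 5616
  Σ(formed) = 8174 kJ
ΔH = Σ(broken) − Σ(formed) = 7077 − 8174 = −1097 kJ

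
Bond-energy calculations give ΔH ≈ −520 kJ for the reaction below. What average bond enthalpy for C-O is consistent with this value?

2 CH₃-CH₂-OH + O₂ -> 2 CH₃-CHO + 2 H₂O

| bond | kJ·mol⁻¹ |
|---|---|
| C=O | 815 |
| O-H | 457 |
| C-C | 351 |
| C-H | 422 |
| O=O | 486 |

D(C-O) ≈ 347 kJ/mol

Let D be the C-O bond energy.
Σ(broken) = 2×351 + 10×422 + 2×D + 2×457 + 1×486 = 6322 + 2D
Σ(formed) = 2×351 + 8×422 + 2×815 + 4×457 = 7536
ΔH = Σ(broken) − Σ(formed) = (6322 + 2D) − (7536) = −1214 + 2D
Setting this equal to −520 kJ gives 2D = 694, so D = 347 kJ/mol.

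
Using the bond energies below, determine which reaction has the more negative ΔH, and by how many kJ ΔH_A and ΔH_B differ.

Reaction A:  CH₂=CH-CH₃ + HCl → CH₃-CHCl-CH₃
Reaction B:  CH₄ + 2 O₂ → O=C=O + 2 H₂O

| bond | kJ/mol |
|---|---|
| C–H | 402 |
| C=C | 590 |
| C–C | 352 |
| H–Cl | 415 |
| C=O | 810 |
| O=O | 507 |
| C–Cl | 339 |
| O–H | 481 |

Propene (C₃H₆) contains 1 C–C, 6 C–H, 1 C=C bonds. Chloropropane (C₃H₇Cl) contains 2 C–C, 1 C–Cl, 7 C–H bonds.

Reaction B, by 834 kJ

Reaction A:
  Bonds broken (reactants):
    C–C: 1 × 352 = 352
    C–H: 6 × 402 = 2412
    C=C: 1 × 590 = 590
    H–Cl: 1 × 415 = 415
    Σ(broken) = 3769 kJ
  Bonds formed (products):
    C–C: 2 × 352 = 704
    C–Cl: 1 × 339 = 339
    C–H: 7 × 402 = 2814
    Σ(formed) = 3857 kJ
  ΔH_A = 3769 − 3857 = −88 kJ
Reaction B:
  Bonds broken (reactants):
    C–H: 4 × 402 = 1608
    O=O: 2 × 507 = 1014
    Σ(broken) = 2622 kJ
  Bonds formed (products):
    C=O: 2 × 810 = 1620
    O–H: 4 × 481 = 1924
    Σ(formed) = 3544 kJ
  ΔH_B = 2622 − 3544 = −922 kJ
ΔH_A − ΔH_B = +834 kJ, so reaction B has the more negative ΔH; |ΔH_A − ΔH_B| = 834 kJ.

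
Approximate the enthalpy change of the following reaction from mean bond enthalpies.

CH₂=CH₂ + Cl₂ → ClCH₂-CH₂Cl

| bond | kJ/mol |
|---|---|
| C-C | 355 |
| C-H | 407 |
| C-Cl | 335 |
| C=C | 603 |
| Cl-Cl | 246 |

Bonds broken (reactants):
  C-H: 4 × 407 = 1628
  C=C: 1 × 603 = 603
  Cl-Cl: 1 × 246 = 246
  Σ(broken) = 2477 kJ
Bonds formed (products):
  C-C: 1 × 355 = 355
  C-Cl: 2 × 335 = 670
  C-H: 4 × 407 = 1628
  Σ(formed) = 2653 kJ
ΔH = Σ(broken) − Σ(formed) = 2477 − 2653 = −176 kJ

ΔH ≈ −176 kJ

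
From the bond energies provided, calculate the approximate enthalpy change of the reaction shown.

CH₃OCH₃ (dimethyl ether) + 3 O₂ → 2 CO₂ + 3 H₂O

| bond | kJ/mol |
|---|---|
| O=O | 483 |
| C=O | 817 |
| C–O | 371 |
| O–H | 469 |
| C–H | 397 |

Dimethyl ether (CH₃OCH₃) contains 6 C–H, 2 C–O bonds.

Bonds broken (reactants):
  C–H: 6 × 397 = 2382
  C–O: 2 × 371 = 742
  O=O: 3 × 483 = 1449
  Σ(broken) = 4573 kJ
Bonds formed (products):
  C=O: 4 × 817 = 3268
  O–H: 6 × 469 = 2814
  Σ(formed) = 6082 kJ
ΔH = Σ(broken) − Σ(formed) = 4573 − 6082 = −1509 kJ

ΔH ≈ −1509 kJ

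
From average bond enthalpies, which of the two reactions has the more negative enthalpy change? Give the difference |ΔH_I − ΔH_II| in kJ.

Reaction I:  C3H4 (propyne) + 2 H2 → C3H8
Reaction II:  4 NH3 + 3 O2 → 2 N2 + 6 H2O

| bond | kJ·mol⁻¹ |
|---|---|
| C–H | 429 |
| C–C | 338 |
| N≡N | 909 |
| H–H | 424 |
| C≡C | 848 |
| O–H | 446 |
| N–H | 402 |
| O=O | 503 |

Reaction II, by 479 kJ

Reaction I:
  Bonds broken (reactants):
    C≡C: 1 × 848 = 848
    C–C: 1 × 338 = 338
    C–H: 4 × 429 = 1716
    H–H: 2 × 424 = 848
    Σ(broken) = 3750 kJ
  Bonds formed (products):
    C–C: 2 × 338 = 676
    C–H: 8 × 429 = 3432
    Σ(formed) = 4108 kJ
  ΔH_I = 3750 − 4108 = −358 kJ
Reaction II:
  Bonds broken (reactants):
    N–H: 12 × 402 = 4824
    O=O: 3 × 503 = 1509
    Σ(broken) = 6333 kJ
  Bonds formed (products):
    N≡N: 2 × 909 = 1818
    O–H: 12 × 446 = 5352
    Σ(formed) = 7170 kJ
  ΔH_II = 6333 − 7170 = −837 kJ
ΔH_I − ΔH_II = +479 kJ, so reaction II has the more negative ΔH; |ΔH_I − ΔH_II| = 479 kJ.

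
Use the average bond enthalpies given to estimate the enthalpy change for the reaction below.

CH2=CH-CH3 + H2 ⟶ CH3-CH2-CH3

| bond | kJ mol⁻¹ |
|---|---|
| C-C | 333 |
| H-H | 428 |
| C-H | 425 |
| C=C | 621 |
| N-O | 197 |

Bonds broken (reactants):
  C-C: 1 × 333 = 333
  C-H: 6 × 425 = 2550
  C=C: 1 × 621 = 621
  H-H: 1 × 428 = 428
  Σ(broken) = 3932 kJ
Bonds formed (products):
  C-C: 2 × 333 = 666
  C-H: 8 × 425 = 3400
  Σ(formed) = 4066 kJ
ΔH = Σ(broken) − Σ(formed) = 3932 − 4066 = −134 kJ

ΔH ≈ −134 kJ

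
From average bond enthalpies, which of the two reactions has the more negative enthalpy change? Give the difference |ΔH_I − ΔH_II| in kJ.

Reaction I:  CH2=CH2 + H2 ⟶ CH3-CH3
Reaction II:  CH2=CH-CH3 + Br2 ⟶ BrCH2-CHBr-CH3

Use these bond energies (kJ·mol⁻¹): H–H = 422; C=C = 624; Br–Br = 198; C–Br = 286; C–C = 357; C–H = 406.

Reaction I, by 16 kJ

Reaction I:
  Bonds broken (reactants):
    C–H: 4 × 406 = 1624
    C=C: 1 × 624 = 624
    H–H: 1 × 422 = 422
    Σ(broken) = 2670 kJ
  Bonds formed (products):
    C–C: 1 × 357 = 357
    C–H: 6 × 406 = 2436
    Σ(formed) = 2793 kJ
  ΔH_I = 2670 − 2793 = −123 kJ
Reaction II:
  Bonds broken (reactants):
    Br–Br: 1 × 198 = 198
    C–C: 1 × 357 = 357
    C–H: 6 × 406 = 2436
    C=C: 1 × 624 = 624
    Σ(broken) = 3615 kJ
  Bonds formed (products):
    C–Br: 2 × 286 = 572
    C–C: 2 × 357 = 714
    C–H: 6 × 406 = 2436
    Σ(formed) = 3722 kJ
  ΔH_II = 3615 − 3722 = −107 kJ
ΔH_I − ΔH_II = −16 kJ, so reaction I has the more negative ΔH; |ΔH_I − ΔH_II| = 16 kJ.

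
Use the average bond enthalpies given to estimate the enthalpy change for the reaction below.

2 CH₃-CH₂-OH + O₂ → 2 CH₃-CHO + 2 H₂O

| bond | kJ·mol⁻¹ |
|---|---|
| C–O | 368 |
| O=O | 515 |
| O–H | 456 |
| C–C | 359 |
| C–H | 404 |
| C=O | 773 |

ΔH ≈ −399 kJ

Bonds broken (reactants):
  C–C: 2 × 359 = 718
  C–H: 10 × 404 = 4040
  C–O: 2 × 368 = 736
  O–H: 2 × 456 = 912
  O=O: 1 × 515 = 515
  Σ(broken) = 6921 kJ
Bonds formed (products):
  C–C: 2 × 359 = 718
  C–H: 8 × 404 = 3232
  C=O: 2 × 773 = 1546
  O–H: 4 × 456 = 1824
  Σ(formed) = 7320 kJ
ΔH = Σ(broken) − Σ(formed) = 6921 − 7320 = −399 kJ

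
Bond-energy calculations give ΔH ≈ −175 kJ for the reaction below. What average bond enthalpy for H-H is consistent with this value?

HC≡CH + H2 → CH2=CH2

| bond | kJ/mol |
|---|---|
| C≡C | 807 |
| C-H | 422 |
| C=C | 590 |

D(H-H) ≈ 452 kJ/mol

Let D be the H-H bond energy.
Σ(broken) = 1×807 + 2×422 + 1×D = 1651 + D
Σ(formed) = 4×422 + 1×590 = 2278
ΔH = Σ(broken) − Σ(formed) = (1651 + D) − (2278) = −627 + D
Setting this equal to −175 kJ gives D = 452 kJ/mol.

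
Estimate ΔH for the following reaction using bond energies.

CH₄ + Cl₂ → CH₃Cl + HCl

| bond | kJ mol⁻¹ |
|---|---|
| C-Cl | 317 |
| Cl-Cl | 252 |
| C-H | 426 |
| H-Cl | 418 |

ΔH ≈ −57 kJ

Bonds broken (reactants):
  C-H: 4 × 426 = 1704
  Cl-Cl: 1 × 252 = 252
  Σ(broken) = 1956 kJ
Bonds formed (products):
  C-Cl: 1 × 317 = 317
  C-H: 3 × 426 = 1278
  H-Cl: 1 × 418 = 418
  Σ(formed) = 2013 kJ
ΔH = Σ(broken) − Σ(formed) = 1956 − 2013 = −57 kJ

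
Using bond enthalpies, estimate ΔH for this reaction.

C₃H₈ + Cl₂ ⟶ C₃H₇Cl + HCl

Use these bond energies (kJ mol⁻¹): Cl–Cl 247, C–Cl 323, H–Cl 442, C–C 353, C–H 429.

Bonds broken (reactants):
  C–C: 2 × 353 = 706
  C–H: 8 × 429 = 3432
  Cl–Cl: 1 × 247 = 247
  Σ(broken) = 4385 kJ
Bonds formed (products):
  C–C: 2 × 353 = 706
  C–Cl: 1 × 323 = 323
  C–H: 7 × 429 = 3003
  H–Cl: 1 × 442 = 442
  Σ(formed) = 4474 kJ
ΔH = Σ(broken) − Σ(formed) = 4385 − 4474 = −89 kJ

ΔH ≈ −89 kJ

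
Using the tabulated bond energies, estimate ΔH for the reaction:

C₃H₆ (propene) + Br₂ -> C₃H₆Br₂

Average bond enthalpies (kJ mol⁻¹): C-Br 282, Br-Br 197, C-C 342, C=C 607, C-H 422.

Bonds broken (reactants):
  Br-Br: 1 × 197 = 197
  C-C: 1 × 342 = 342
  C-H: 6 × 422 = 2532
  C=C: 1 × 607 = 607
  Σ(broken) = 3678 kJ
Bonds formed (products):
  C-Br: 2 × 282 = 564
  C-C: 2 × 342 = 684
  C-H: 6 × 422 = 2532
  Σ(formed) = 3780 kJ
ΔH = Σ(broken) − Σ(formed) = 3678 − 3780 = −102 kJ

ΔH ≈ −102 kJ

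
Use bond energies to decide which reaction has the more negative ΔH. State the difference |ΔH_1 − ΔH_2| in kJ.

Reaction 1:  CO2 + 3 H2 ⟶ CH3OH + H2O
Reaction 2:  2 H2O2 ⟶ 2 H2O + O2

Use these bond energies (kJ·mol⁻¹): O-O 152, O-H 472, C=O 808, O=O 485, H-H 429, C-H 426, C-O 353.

Reaction 1:
  Bonds broken (reactants):
    C=O: 2 × 808 = 1616
    H-H: 3 × 429 = 1287
    Σ(broken) = 2903 kJ
  Bonds formed (products):
    C-H: 3 × 426 = 1278
    C-O: 1 × 353 = 353
    O-H: 3 × 472 = 1416
    Σ(formed) = 3047 kJ
  ΔH_1 = 2903 − 3047 = −144 kJ
Reaction 2:
  Bonds broken (reactants):
    O-H: 4 × 472 = 1888
    O-O: 2 × 152 = 304
    Σ(broken) = 2192 kJ
  Bonds formed (products):
    O-H: 4 × 472 = 1888
    O=O: 1 × 485 = 485
    Σ(formed) = 2373 kJ
  ΔH_2 = 2192 − 2373 = −181 kJ
ΔH_1 − ΔH_2 = +37 kJ, so reaction 2 has the more negative ΔH; |ΔH_1 − ΔH_2| = 37 kJ.

Reaction 2, by 37 kJ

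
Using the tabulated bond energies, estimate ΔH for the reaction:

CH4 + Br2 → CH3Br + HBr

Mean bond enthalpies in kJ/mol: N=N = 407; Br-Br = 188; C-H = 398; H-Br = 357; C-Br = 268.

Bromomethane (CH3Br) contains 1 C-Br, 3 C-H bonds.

Bonds broken (reactants):
  Br-Br: 1 × 188 = 188
  C-H: 4 × 398 = 1592
  Σ(broken) = 1780 kJ
Bonds formed (products):
  C-Br: 1 × 268 = 268
  C-H: 3 × 398 = 1194
  H-Br: 1 × 357 = 357
  Σ(formed) = 1819 kJ
ΔH = Σ(broken) − Σ(formed) = 1780 − 1819 = −39 kJ

ΔH ≈ −39 kJ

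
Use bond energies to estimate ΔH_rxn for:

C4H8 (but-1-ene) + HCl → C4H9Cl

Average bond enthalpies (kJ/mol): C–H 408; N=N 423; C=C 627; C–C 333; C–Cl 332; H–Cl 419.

Bonds broken (reactants):
  C–C: 2 × 333 = 666
  C–H: 8 × 408 = 3264
  C=C: 1 × 627 = 627
  H–Cl: 1 × 419 = 419
  Σ(broken) = 4976 kJ
Bonds formed (products):
  C–C: 3 × 333 = 999
  C–Cl: 1 × 332 = 332
  C–H: 9 × 408 = 3672
  Σ(formed) = 5003 kJ
ΔH = Σ(broken) − Σ(formed) = 4976 − 5003 = −27 kJ

ΔH ≈ −27 kJ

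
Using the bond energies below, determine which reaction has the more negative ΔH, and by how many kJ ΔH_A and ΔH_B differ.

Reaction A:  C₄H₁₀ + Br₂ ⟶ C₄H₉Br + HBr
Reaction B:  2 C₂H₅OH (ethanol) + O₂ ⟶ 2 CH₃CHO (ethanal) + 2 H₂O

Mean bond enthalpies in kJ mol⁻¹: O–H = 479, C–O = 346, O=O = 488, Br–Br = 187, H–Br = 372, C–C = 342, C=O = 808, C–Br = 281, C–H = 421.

Reaction A:
  Bonds broken (reactants):
    Br–Br: 1 × 187 = 187
    C–C: 3 × 342 = 1026
    C–H: 10 × 421 = 4210
    Σ(broken) = 5423 kJ
  Bonds formed (products):
    C–Br: 1 × 281 = 281
    C–C: 3 × 342 = 1026
    C–H: 9 × 421 = 3789
    H–Br: 1 × 372 = 372
    Σ(formed) = 5468 kJ
  ΔH_A = 5423 − 5468 = −45 kJ
Reaction B:
  Bonds broken (reactants):
    C–C: 2 × 342 = 684
    C–H: 10 × 421 = 4210
    C–O: 2 × 346 = 692
    O–H: 2 × 479 = 958
    O=O: 1 × 488 = 488
    Σ(broken) = 7032 kJ
  Bonds formed (products):
    C–C: 2 × 342 = 684
    C–H: 8 × 421 = 3368
    C=O: 2 × 808 = 1616
    O–H: 4 × 479 = 1916
    Σ(formed) = 7584 kJ
  ΔH_B = 7032 − 7584 = −552 kJ
ΔH_A − ΔH_B = +507 kJ, so reaction B has the more negative ΔH; |ΔH_A − ΔH_B| = 507 kJ.

Reaction B, by 507 kJ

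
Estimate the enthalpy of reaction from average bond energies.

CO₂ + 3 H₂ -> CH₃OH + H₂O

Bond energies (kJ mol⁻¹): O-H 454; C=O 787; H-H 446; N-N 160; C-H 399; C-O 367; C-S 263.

ΔH ≈ −14 kJ

Bonds broken (reactants):
  C=O: 2 × 787 = 1574
  H-H: 3 × 446 = 1338
  Σ(broken) = 2912 kJ
Bonds formed (products):
  C-H: 3 × 399 = 1197
  C-O: 1 × 367 = 367
  O-H: 3 × 454 = 1362
  Σ(formed) = 2926 kJ
ΔH = Σ(broken) − Σ(formed) = 2912 − 2926 = −14 kJ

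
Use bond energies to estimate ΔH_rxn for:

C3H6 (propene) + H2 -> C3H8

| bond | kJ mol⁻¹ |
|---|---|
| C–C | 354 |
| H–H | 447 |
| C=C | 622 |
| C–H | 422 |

Bonds broken (reactants):
  C–C: 1 × 354 = 354
  C–H: 6 × 422 = 2532
  C=C: 1 × 622 = 622
  H–H: 1 × 447 = 447
  Σ(broken) = 3955 kJ
Bonds formed (products):
  C–C: 2 × 354 = 708
  C–H: 8 × 422 = 3376
  Σ(formed) = 4084 kJ
ΔH = Σ(broken) − Σ(formed) = 3955 − 4084 = −129 kJ

ΔH ≈ −129 kJ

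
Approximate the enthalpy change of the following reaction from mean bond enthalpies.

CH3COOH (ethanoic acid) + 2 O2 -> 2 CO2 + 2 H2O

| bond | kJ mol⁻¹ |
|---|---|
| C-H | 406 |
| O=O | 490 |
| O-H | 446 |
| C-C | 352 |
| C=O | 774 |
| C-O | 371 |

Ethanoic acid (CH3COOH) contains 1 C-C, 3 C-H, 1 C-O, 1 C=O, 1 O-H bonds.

ΔH ≈ −739 kJ

Bonds broken (reactants):
  C-C: 1 × 352 = 352
  C-H: 3 × 406 = 1218
  C-O: 1 × 371 = 371
  C=O: 1 × 774 = 774
  O-H: 1 × 446 = 446
  O=O: 2 × 490 = 980
  Σ(broken) = 4141 kJ
Bonds formed (products):
  C=O: 4 × 774 = 3096
  O-H: 4 × 446 = 1784
  Σ(formed) = 4880 kJ
ΔH = Σ(broken) − Σ(formed) = 4141 − 4880 = −739 kJ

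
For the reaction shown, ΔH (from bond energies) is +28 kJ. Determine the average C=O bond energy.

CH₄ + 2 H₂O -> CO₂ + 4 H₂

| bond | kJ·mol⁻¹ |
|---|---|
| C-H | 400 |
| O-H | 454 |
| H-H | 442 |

D(C=O) ≈ 810 kJ/mol

Let D be the C=O bond energy.
Σ(broken) = 4×400 + 4×454 = 3416
Σ(formed) = 2×D + 4×442 = 1768 + 2D
ΔH = Σ(broken) − Σ(formed) = (3416) − (1768 + 2D) = +1648 − 2D
Setting this equal to +28 kJ gives 2D = 1620, so D = 810 kJ/mol.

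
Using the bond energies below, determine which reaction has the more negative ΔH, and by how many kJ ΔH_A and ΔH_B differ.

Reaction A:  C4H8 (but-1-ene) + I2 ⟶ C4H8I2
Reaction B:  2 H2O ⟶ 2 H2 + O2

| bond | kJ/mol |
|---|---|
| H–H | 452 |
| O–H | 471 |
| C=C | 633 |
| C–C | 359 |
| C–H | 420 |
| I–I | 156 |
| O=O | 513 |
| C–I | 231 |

Reaction A:
  Bonds broken (reactants):
    C–C: 2 × 359 = 718
    C–H: 8 × 420 = 3360
    C=C: 1 × 633 = 633
    I–I: 1 × 156 = 156
    Σ(broken) = 4867 kJ
  Bonds formed (products):
    C–C: 3 × 359 = 1077
    C–H: 8 × 420 = 3360
    C–I: 2 × 231 = 462
    Σ(formed) = 4899 kJ
  ΔH_A = 4867 − 4899 = −32 kJ
Reaction B:
  Bonds broken (reactants):
    O–H: 4 × 471 = 1884
    Σ(broken) = 1884 kJ
  Bonds formed (products):
    H–H: 2 × 452 = 904
    O=O: 1 × 513 = 513
    Σ(formed) = 1417 kJ
  ΔH_B = 1884 − 1417 = +467 kJ
ΔH_A − ΔH_B = −499 kJ, so reaction A has the more negative ΔH; |ΔH_A − ΔH_B| = 499 kJ.

Reaction A, by 499 kJ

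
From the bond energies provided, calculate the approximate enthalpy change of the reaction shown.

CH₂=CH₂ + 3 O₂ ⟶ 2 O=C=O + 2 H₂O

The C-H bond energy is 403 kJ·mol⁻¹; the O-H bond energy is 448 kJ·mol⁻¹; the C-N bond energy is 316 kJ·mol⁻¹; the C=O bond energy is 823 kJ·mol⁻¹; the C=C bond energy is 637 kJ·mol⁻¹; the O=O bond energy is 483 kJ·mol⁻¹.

ΔH ≈ −1386 kJ

Bonds broken (reactants):
  C-H: 4 × 403 = 1612
  C=C: 1 × 637 = 637
  O=O: 3 × 483 = 1449
  Σ(broken) = 3698 kJ
Bonds formed (products):
  C=O: 4 × 823 = 3292
  O-H: 4 × 448 = 1792
  Σ(formed) = 5084 kJ
ΔH = Σ(broken) − Σ(formed) = 3698 − 5084 = −1386 kJ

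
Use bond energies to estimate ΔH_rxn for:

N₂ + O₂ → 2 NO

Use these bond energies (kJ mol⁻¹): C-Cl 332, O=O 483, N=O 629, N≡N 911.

Bonds broken (reactants):
  N≡N: 1 × 911 = 911
  O=O: 1 × 483 = 483
  Σ(broken) = 1394 kJ
Bonds formed (products):
  N=O: 2 × 629 = 1258
  Σ(formed) = 1258 kJ
ΔH = Σ(broken) − Σ(formed) = 1394 − 1258 = +136 kJ

ΔH ≈ +136 kJ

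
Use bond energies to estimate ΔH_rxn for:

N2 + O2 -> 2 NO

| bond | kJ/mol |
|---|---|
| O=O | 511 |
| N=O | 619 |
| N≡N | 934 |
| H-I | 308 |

Bonds broken (reactants):
  N≡N: 1 × 934 = 934
  O=O: 1 × 511 = 511
  Σ(broken) = 1445 kJ
Bonds formed (products):
  N=O: 2 × 619 = 1238
  Σ(formed) = 1238 kJ
ΔH = Σ(broken) − Σ(formed) = 1445 − 1238 = +207 kJ

ΔH ≈ +207 kJ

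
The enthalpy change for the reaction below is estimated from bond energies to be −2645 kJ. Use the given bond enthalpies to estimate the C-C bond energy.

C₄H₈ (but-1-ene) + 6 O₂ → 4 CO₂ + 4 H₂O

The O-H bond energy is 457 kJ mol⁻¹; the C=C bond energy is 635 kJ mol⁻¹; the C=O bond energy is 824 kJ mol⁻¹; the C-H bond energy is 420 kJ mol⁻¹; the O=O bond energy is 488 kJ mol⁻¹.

Let D be the C-C bond energy.
Σ(broken) = 2×D + 8×420 + 1×635 + 6×488 = 6923 + 2D
Σ(formed) = 8×824 + 8×457 = 10248
ΔH = Σ(broken) − Σ(formed) = (6923 + 2D) − (10248) = −3325 + 2D
Setting this equal to −2645 kJ gives 2D = 680, so D = 340 kJ/mol.

D(C-C) ≈ 340 kJ/mol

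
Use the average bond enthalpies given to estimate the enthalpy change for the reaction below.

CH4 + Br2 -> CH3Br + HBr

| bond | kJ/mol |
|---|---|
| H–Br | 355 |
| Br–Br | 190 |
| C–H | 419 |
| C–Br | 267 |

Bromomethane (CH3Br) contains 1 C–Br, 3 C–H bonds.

Bonds broken (reactants):
  Br–Br: 1 × 190 = 190
  C–H: 4 × 419 = 1676
  Σ(broken) = 1866 kJ
Bonds formed (products):
  C–Br: 1 × 267 = 267
  C–H: 3 × 419 = 1257
  H–Br: 1 × 355 = 355
  Σ(formed) = 1879 kJ
ΔH = Σ(broken) − Σ(formed) = 1866 − 1879 = −13 kJ

ΔH ≈ −13 kJ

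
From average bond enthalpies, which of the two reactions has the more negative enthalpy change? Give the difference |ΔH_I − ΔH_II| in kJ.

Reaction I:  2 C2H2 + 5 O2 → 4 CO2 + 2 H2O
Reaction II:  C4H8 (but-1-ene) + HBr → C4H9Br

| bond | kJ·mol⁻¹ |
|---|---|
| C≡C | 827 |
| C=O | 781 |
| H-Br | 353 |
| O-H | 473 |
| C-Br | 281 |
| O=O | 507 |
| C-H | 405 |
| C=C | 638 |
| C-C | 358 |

Reaction I:
  Bonds broken (reactants):
    C≡C: 2 × 827 = 1654
    C-H: 4 × 405 = 1620
    O=O: 5 × 507 = 2535
    Σ(broken) = 5809 kJ
  Bonds formed (products):
    C=O: 8 × 781 = 6248
    O-H: 4 × 473 = 1892
    Σ(formed) = 8140 kJ
  ΔH_I = 5809 − 8140 = −2331 kJ
Reaction II:
  Bonds broken (reactants):
    C-C: 2 × 358 = 716
    C-H: 8 × 405 = 3240
    C=C: 1 × 638 = 638
    H-Br: 1 × 353 = 353
    Σ(broken) = 4947 kJ
  Bonds formed (products):
    C-Br: 1 × 281 = 281
    C-C: 3 × 358 = 1074
    C-H: 9 × 405 = 3645
    Σ(formed) = 5000 kJ
  ΔH_II = 4947 − 5000 = −53 kJ
ΔH_I − ΔH_II = −2278 kJ, so reaction I has the more negative ΔH; |ΔH_I − ΔH_II| = 2278 kJ.

Reaction I, by 2278 kJ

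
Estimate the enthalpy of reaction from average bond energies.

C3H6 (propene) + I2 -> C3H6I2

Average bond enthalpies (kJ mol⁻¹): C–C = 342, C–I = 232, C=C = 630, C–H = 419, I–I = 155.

Bonds broken (reactants):
  C–C: 1 × 342 = 342
  C–H: 6 × 419 = 2514
  C=C: 1 × 630 = 630
  I–I: 1 × 155 = 155
  Σ(broken) = 3641 kJ
Bonds formed (products):
  C–C: 2 × 342 = 684
  C–H: 6 × 419 = 2514
  C–I: 2 × 232 = 464
  Σ(formed) = 3662 kJ
ΔH = Σ(broken) − Σ(formed) = 3641 − 3662 = −21 kJ

ΔH ≈ −21 kJ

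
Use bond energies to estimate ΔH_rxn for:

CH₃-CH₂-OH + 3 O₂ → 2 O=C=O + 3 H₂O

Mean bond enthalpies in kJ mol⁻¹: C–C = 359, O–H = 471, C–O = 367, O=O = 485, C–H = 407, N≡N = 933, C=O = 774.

ΔH ≈ −1235 kJ

Bonds broken (reactants):
  C–C: 1 × 359 = 359
  C–H: 5 × 407 = 2035
  C–O: 1 × 367 = 367
  O–H: 1 × 471 = 471
  O=O: 3 × 485 = 1455
  Σ(broken) = 4687 kJ
Bonds formed (products):
  C=O: 4 × 774 = 3096
  O–H: 6 × 471 = 2826
  Σ(formed) = 5922 kJ
ΔH = Σ(broken) − Σ(formed) = 4687 − 5922 = −1235 kJ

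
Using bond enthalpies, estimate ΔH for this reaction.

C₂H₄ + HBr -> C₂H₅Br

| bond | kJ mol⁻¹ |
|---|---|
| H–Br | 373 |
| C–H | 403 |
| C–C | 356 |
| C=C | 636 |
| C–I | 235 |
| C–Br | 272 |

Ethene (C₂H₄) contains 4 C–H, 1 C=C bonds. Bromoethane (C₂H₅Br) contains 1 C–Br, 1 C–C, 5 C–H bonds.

ΔH ≈ −22 kJ

Bonds broken (reactants):
  C–H: 4 × 403 = 1612
  C=C: 1 × 636 = 636
  H–Br: 1 × 373 = 373
  Σ(broken) = 2621 kJ
Bonds formed (products):
  C–Br: 1 × 272 = 272
  C–C: 1 × 356 = 356
  C–H: 5 × 403 = 2015
  Σ(formed) = 2643 kJ
ΔH = Σ(broken) − Σ(formed) = 2621 − 2643 = −22 kJ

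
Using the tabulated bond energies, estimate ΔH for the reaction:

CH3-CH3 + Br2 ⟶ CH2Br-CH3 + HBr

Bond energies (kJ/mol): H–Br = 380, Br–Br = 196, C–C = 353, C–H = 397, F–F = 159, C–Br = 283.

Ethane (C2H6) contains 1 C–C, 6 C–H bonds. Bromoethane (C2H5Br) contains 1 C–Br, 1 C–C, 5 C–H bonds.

Bonds broken (reactants):
  Br–Br: 1 × 196 = 196
  C–C: 1 × 353 = 353
  C–H: 6 × 397 = 2382
  Σ(broken) = 2931 kJ
Bonds formed (products):
  C–Br: 1 × 283 = 283
  C–C: 1 × 353 = 353
  C–H: 5 × 397 = 1985
  H–Br: 1 × 380 = 380
  Σ(formed) = 3001 kJ
ΔH = Σ(broken) − Σ(formed) = 2931 − 3001 = −70 kJ

ΔH ≈ −70 kJ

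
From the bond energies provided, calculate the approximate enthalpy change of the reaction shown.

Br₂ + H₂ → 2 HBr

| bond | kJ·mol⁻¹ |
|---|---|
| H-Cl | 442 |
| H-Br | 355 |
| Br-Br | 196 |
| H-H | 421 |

ΔH ≈ −93 kJ

Bonds broken (reactants):
  Br-Br: 1 × 196 = 196
  H-H: 1 × 421 = 421
  Σ(broken) = 617 kJ
Bonds formed (products):
  H-Br: 2 × 355 = 710
  Σ(formed) = 710 kJ
ΔH = Σ(broken) − Σ(formed) = 617 − 710 = −93 kJ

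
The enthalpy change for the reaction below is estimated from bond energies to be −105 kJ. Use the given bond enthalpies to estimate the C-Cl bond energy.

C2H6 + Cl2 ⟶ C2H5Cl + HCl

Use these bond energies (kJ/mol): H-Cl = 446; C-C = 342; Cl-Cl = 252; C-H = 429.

Let D be the C-Cl bond energy.
Σ(broken) = 1×342 + 6×429 + 1×252 = 3168
Σ(formed) = 1×342 + 1×D + 5×429 + 1×446 = 2933 + D
ΔH = Σ(broken) − Σ(formed) = (3168) − (2933 + D) = +235 − D
Setting this equal to −105 kJ gives D = 340 kJ/mol.

D(C-Cl) ≈ 340 kJ/mol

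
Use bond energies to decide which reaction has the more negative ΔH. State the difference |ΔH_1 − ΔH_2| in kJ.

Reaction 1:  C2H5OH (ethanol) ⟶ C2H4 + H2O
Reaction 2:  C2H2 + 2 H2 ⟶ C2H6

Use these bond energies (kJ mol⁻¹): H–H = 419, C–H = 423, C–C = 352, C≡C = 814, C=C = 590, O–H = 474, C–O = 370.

Reaction 1:
  Bonds broken (reactants):
    C–C: 1 × 352 = 352
    C–H: 5 × 423 = 2115
    C–O: 1 × 370 = 370
    O–H: 1 × 474 = 474
    Σ(broken) = 3311 kJ
  Bonds formed (products):
    C–H: 4 × 423 = 1692
    C=C: 1 × 590 = 590
    O–H: 2 × 474 = 948
    Σ(formed) = 3230 kJ
  ΔH_1 = 3311 − 3230 = +81 kJ
Reaction 2:
  Bonds broken (reactants):
    C≡C: 1 × 814 = 814
    C–H: 2 × 423 = 846
    H–H: 2 × 419 = 838
    Σ(broken) = 2498 kJ
  Bonds formed (products):
    C–C: 1 × 352 = 352
    C–H: 6 × 423 = 2538
    Σ(formed) = 2890 kJ
  ΔH_2 = 2498 − 2890 = −392 kJ
ΔH_1 − ΔH_2 = +473 kJ, so reaction 2 has the more negative ΔH; |ΔH_1 − ΔH_2| = 473 kJ.

Reaction 2, by 473 kJ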